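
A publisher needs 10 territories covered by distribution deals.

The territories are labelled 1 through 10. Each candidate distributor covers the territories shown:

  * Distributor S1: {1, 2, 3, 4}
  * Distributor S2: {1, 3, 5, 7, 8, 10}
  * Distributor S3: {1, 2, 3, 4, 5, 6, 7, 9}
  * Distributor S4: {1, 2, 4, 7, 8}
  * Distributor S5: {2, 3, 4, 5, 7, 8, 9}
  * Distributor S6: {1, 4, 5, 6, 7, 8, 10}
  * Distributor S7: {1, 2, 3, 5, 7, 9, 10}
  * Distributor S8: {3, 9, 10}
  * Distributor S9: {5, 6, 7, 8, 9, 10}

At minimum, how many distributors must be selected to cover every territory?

2

S1 and S9 together: S1 ∪ S9 = {1, 2, 3, 4, 5, 6, 7, 8, 9, 10} — every territory is covered.
No single distributor has all 10 territories (the largest, S3, has 8), so 2 is optimal.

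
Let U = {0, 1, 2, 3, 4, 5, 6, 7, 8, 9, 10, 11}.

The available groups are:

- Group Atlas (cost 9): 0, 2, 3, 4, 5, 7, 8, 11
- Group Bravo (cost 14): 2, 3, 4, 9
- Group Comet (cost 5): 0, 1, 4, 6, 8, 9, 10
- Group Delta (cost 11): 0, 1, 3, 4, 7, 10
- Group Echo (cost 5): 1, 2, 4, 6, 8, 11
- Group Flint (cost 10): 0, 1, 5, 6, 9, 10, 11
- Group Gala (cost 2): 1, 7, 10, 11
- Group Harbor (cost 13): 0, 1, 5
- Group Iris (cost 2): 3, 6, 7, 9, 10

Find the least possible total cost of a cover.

Atlas, Gala, Iris together cover every item (Atlas ∪ Gala ∪ Iris = {0, 1, 2, 3, 4, 5, 6, 7, 8, 9, 10, 11}); total cost 9 + 2 + 2 = 13.
The greedy pick Iris, Echo, Atlas costs 16; no covering selection beats 13.

13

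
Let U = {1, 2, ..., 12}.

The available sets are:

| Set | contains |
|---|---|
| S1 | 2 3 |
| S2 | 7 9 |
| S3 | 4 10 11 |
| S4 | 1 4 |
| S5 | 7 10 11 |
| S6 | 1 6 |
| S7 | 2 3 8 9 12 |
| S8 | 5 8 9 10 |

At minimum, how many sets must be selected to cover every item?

5

S4 and S5 and S6 and S7 and S8 together: S4 ∪ S5 ∪ S6 ∪ S7 ∪ S8 = {1, 2, 3, 4, 5, 6, 7, 8, 9, 10, 11, 12} — every item is covered.
No 4 of the 8 sets cover everything (all 70 combinations miss at least one item), so 5 is optimal.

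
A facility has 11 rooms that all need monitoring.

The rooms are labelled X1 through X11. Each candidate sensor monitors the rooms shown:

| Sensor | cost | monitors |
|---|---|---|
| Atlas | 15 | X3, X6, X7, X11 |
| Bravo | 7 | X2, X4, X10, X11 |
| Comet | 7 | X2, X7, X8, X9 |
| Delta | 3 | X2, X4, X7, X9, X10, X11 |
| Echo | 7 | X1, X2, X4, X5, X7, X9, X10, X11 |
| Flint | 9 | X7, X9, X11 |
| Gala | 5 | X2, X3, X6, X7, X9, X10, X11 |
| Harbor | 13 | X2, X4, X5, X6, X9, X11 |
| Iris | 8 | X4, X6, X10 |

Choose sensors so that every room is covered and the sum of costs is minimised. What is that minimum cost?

19

Comet, Echo, Gala together cover every room (Comet ∪ Echo ∪ Gala = {X1, X2, X3, X4, X5, X6, X7, X8, X9, X10, X11}); total cost 7 + 7 + 5 = 19.
The greedy pick Delta, Gala, Echo, Comet costs 22; no covering selection beats 19.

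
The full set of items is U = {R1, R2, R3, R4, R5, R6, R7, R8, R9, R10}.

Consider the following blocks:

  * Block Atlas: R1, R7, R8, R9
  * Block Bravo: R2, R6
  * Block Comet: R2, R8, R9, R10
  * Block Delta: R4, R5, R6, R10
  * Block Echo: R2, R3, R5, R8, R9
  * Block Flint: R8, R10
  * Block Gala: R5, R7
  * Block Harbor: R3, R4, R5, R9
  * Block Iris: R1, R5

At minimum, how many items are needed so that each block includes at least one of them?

3

The 3 items {R5, R6, R8} hit every block.
The blocks Bravo, Flint, Gala are pairwise disjoint, so any hitting set needs a separate item for each — at least 3. Hence 3 is optimal.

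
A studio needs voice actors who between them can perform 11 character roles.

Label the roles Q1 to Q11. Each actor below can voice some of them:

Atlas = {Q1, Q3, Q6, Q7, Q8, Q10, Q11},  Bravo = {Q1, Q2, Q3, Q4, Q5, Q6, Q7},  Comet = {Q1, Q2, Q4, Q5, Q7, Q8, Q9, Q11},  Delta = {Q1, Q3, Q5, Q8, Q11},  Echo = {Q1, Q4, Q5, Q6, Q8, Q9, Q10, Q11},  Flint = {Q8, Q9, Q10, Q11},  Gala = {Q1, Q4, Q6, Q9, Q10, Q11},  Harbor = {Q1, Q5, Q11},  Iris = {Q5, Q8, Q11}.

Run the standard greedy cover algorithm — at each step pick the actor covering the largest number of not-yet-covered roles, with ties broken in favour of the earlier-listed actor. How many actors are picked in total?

Greedy: pick Comet (covers 8 new) → pick Atlas (covers 3 new). Total picks: 2.

2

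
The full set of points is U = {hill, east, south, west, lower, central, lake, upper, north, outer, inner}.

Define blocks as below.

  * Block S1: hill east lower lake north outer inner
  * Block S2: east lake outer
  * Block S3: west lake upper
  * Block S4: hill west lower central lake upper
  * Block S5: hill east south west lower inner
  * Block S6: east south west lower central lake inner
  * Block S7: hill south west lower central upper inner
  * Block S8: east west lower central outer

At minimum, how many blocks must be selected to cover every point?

S1 and S7 together: S1 ∪ S7 = {hill, east, south, west, lower, central, lake, upper, north, outer, inner} — every point is covered.
No single block has all 11 points (the largest, S1, has 7), so 2 is optimal.

2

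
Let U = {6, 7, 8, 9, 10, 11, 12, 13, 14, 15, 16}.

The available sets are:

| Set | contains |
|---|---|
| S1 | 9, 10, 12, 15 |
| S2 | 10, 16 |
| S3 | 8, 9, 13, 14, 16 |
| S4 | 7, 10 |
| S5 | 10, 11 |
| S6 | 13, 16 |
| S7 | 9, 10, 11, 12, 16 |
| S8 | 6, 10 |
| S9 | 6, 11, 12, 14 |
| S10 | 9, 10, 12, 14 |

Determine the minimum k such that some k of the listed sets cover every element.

S1 and S3 and S4 and S9 together: S1 ∪ S3 ∪ S4 ∪ S9 = {6, 7, 8, 9, 10, 11, 12, 13, 14, 15, 16} — every element is covered.
No 3 of the 10 sets cover everything (all 120 combinations miss at least one element), so 4 is optimal.

4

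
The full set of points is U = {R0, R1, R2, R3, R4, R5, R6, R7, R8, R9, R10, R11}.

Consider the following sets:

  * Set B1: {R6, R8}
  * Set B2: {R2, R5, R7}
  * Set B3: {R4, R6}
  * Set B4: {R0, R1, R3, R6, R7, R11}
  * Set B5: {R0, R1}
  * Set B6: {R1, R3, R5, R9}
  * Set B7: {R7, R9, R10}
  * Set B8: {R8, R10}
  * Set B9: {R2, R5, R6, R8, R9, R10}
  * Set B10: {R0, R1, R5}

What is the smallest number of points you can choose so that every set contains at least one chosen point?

Take H = {R1, R5, R6, R10}. Each listed set contains at least one of these, so H is a hitting set of size 4.
The sets B2, B3, B5, B8 are pairwise disjoint, so any hitting set needs a separate point for each — at least 4. Hence 4 is optimal.

4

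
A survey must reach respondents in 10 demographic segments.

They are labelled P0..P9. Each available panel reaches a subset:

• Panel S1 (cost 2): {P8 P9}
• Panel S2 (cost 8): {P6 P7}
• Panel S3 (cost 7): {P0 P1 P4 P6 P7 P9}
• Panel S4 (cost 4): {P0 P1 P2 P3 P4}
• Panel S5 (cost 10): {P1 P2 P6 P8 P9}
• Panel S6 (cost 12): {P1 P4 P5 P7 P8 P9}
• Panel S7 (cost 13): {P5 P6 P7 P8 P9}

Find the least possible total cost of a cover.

17

S4, S7 together cover every segment (S4 ∪ S7 = {P0, P1, P2, P3, P4, P5, P6, P7, P8, P9}); total cost 4 + 13 = 17.
The greedy pick S4, S1, S3, S6 costs 25; no covering selection beats 17.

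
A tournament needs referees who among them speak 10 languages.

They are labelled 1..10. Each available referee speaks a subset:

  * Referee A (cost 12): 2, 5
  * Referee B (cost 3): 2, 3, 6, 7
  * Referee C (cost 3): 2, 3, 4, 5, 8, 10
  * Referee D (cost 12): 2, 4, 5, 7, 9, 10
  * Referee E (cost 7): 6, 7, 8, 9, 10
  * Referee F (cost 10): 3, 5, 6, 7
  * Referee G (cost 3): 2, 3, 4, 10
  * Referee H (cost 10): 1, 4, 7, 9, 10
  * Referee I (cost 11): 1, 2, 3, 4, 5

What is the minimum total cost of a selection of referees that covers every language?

B, C, H together cover every language (B ∪ C ∪ H = {1, 2, 3, 4, 5, 6, 7, 8, 9, 10}); total cost 3 + 3 + 10 = 16.
No covering selection has total cost below 16.

16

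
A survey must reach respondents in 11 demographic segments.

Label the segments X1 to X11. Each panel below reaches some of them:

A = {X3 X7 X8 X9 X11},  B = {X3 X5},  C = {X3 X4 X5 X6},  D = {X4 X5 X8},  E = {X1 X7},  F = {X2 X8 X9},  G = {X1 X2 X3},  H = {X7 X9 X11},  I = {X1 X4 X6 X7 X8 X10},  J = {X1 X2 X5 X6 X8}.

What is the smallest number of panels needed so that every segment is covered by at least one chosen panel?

A and I and J together: A ∪ I ∪ J = {X1, X2, X3, X4, X5, X6, X7, X8, X9, X10, X11} — every segment is covered.
Only I contains X10, so I is forced; the remaining 5 segments need at least 2 more panels (each remaining panel adds at most 3) — so at least 3 panels are needed, and 3 is optimal.

3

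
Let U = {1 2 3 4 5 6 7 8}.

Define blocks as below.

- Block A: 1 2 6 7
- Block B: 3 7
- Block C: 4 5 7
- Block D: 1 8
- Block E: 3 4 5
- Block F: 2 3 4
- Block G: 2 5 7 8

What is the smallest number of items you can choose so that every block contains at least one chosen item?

The 3 items {3, 7, 8} hit every block.
No choice of 2 items meets every block, so 3 is the minimum.

3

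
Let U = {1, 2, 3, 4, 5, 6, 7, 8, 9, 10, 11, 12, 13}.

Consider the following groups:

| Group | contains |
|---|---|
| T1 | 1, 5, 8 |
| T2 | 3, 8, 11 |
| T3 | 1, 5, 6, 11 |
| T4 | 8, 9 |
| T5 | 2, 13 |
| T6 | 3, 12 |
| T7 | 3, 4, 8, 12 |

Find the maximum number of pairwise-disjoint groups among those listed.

4

T3, T4, T5, T6 are pairwise disjoint (T3={1,5,6,11}; T4={8,9}; T5={2,13}; T6={3,12}).
Every remaining group overlaps one of these, and no 5 of the listed groups are pairwise disjoint, so 4 is the maximum.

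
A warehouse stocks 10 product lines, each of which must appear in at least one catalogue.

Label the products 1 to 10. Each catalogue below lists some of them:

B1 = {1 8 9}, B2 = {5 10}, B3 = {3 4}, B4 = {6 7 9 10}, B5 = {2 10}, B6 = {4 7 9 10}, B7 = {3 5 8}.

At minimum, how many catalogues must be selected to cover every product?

5

B1 and B2 and B3 and B4 and B5 together: B1 ∪ B2 ∪ B3 ∪ B4 ∪ B5 = {1, 2, 3, 4, 5, 6, 7, 8, 9, 10} — every product is covered.
No 4 of the 7 catalogues cover everything (all 35 combinations miss at least one product), so 5 is optimal.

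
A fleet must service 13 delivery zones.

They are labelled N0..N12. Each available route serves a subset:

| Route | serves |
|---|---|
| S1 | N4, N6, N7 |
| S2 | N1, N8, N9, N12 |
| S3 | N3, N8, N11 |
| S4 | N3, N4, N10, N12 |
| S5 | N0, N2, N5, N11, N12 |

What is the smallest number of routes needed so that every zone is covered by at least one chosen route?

4

Take {S1, S2, S4, S5}. Their union is {N0, N1, N2, N3, N4, N5, N6, N7, N8, N9, N10, N11, N12}, which is all 13 zones.
Only S5 contains N0, so S5 is forced; the remaining 8 zones need at least 3 more routes (each remaining route adds at most 3) — so at least 4 routes are needed, and 4 is optimal.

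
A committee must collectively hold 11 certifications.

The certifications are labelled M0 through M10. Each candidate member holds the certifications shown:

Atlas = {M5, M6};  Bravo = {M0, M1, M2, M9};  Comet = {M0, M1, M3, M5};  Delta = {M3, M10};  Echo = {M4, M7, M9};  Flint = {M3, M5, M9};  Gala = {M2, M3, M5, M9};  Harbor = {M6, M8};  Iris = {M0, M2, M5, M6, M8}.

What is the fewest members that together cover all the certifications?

4

Take {Comet, Delta, Echo, Iris}. Their union is {M0, M1, M2, M3, M4, M5, M6, M7, M8, M9, M10}, which is all 11 certifications.
No 3 of the 9 members cover everything (all 84 combinations miss at least one certification), so 4 is optimal.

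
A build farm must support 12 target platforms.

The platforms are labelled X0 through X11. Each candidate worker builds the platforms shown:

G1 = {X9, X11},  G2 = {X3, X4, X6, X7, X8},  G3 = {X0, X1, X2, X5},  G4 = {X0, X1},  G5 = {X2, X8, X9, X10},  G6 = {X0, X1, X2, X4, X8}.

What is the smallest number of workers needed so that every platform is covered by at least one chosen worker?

Take {G1, G2, G3, G5}. Their union is {X0, X1, X2, X3, X4, X5, X6, X7, X8, X9, X10, X11}, which is all 12 platforms.
No 3 of the 6 workers cover everything (all 20 combinations miss at least one platform), so 4 is optimal.

4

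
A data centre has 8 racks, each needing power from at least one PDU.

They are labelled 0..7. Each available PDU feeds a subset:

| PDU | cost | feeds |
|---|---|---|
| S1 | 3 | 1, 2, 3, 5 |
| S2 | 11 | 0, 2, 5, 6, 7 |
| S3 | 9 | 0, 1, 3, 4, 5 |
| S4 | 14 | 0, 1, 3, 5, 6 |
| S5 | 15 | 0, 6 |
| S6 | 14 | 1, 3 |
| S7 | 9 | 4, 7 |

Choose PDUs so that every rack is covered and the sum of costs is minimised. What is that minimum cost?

S2, S3 together cover every rack (S2 ∪ S3 = {0, 1, 2, 3, 4, 5, 6, 7}); total cost 11 + 9 = 20.
The greedy pick S1, S2, S3 costs 23; no covering selection beats 20.

20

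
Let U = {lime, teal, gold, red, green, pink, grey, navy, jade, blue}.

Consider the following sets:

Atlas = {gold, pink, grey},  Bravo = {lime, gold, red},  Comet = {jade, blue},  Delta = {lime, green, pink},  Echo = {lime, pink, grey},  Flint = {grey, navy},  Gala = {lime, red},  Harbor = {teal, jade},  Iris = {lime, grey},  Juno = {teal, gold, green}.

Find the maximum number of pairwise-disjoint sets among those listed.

4

Comet, Flint, Gala, Juno are pairwise disjoint (Comet={jade,blue}; Flint={grey,navy}; Gala={lime,red}; Juno={teal,gold,green}).
Every remaining set overlaps one of these, and no 5 of the listed sets are pairwise disjoint, so 4 is the maximum.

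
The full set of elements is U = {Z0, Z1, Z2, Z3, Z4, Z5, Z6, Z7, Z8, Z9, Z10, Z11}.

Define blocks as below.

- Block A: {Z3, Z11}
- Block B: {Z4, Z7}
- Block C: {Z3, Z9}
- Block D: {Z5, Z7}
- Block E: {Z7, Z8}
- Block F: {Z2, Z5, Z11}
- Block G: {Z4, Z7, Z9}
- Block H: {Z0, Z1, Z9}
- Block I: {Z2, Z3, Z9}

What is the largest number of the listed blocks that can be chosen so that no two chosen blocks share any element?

E, F, H are pairwise disjoint (E={Z7,Z8}; F={Z2,Z5,Z11}; H={Z0,Z1,Z9}).
Every remaining block overlaps one of these, and no 4 of the listed blocks are pairwise disjoint, so 3 is the maximum.

3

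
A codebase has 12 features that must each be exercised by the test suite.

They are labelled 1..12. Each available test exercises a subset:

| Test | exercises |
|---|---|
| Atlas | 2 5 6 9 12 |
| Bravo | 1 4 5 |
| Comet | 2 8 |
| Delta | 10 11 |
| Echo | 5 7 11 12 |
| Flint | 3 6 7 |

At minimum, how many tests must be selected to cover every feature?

Atlas and Bravo and Comet and Delta and Flint together: Atlas ∪ Bravo ∪ Comet ∪ Delta ∪ Flint = {1, 2, 3, 4, 5, 6, 7, 8, 9, 10, 11, 12} — every feature is covered.
Only Atlas contains 9, so Atlas is forced; the remaining 7 features need at least 4 more tests (each remaining test adds at most 2) — so at least 5 tests are needed, and 5 is optimal.

5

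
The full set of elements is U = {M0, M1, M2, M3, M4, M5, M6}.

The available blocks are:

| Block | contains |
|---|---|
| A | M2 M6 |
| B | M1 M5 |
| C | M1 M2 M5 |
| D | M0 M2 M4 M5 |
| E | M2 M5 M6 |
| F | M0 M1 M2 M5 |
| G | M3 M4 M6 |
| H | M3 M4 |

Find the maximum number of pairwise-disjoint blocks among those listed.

3

A, B, H are pairwise disjoint (A={M2,M6}; B={M1,M5}; H={M3,M4}).
Every remaining block overlaps one of these, and no 4 of the listed blocks are pairwise disjoint, so 3 is the maximum.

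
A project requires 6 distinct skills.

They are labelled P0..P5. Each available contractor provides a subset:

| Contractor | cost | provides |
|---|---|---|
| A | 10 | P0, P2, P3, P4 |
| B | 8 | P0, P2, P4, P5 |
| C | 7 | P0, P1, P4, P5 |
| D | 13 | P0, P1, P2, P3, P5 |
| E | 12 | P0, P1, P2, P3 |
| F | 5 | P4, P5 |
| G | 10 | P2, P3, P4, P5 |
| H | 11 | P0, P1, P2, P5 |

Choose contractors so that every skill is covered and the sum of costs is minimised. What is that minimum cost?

E, F together cover every skill (E ∪ F = {P0, P1, P2, P3, P4, P5}); total cost 12 + 5 = 17.
No covering selection has total cost below 17.

17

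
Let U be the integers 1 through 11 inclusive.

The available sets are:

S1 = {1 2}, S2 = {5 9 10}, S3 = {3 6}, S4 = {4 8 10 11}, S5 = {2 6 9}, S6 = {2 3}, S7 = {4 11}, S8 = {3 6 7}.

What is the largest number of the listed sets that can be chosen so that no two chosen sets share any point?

4

S1, S2, S3, S7 are pairwise disjoint (S1={1,2}; S2={5,9,10}; S3={3,6}; S7={4,11}).
Every remaining set overlaps one of these, and no 5 of the listed sets are pairwise disjoint, so 4 is the maximum.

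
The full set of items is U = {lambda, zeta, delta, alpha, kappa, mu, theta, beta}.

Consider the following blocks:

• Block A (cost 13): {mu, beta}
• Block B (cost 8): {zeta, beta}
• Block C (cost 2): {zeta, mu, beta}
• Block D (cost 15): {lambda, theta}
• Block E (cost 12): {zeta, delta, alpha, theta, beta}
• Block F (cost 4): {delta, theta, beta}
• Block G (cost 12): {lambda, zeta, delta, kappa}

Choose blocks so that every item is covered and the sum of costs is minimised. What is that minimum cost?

C, E, G together cover every item (C ∪ E ∪ G = {lambda, zeta, delta, alpha, kappa, mu, theta, beta}); total cost 2 + 12 + 12 = 26.
The greedy pick C, F, G, E costs 30; no covering selection beats 26.

26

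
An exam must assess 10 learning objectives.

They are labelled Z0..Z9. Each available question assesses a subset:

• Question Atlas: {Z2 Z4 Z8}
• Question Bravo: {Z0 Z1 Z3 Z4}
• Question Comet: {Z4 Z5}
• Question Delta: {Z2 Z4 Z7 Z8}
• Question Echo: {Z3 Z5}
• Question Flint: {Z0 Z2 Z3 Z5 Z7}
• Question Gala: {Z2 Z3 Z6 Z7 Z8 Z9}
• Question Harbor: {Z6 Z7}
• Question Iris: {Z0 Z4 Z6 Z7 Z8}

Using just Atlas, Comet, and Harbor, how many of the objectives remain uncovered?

4

Union of Atlas, Comet, Harbor = {Z2, Z4, Z5, Z6, Z7, Z8}.
Not covered: Z0, Z1, Z3, Z9 — 4 objectives.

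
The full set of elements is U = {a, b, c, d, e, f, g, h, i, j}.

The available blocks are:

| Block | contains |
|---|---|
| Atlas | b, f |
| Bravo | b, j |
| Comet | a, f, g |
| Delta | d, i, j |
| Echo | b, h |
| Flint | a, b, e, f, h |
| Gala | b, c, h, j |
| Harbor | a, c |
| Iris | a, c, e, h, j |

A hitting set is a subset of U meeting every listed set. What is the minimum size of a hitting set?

3

The 3 elements {a, b, i} hit every block.
The blocks Comet, Delta, Echo are pairwise disjoint, so any hitting set needs a separate element for each — at least 3. Hence 3 is optimal.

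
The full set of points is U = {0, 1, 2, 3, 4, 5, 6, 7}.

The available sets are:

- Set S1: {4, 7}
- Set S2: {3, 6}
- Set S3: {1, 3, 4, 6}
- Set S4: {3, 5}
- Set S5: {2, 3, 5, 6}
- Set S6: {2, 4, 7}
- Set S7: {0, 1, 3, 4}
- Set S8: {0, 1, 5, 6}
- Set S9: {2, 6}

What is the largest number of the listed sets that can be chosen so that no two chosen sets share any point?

S1, S4, S9 are pairwise disjoint (S1={4,7}; S4={3,5}; S9={2,6}).
Every remaining set overlaps one of these, and no 4 of the listed sets are pairwise disjoint, so 3 is the maximum.

3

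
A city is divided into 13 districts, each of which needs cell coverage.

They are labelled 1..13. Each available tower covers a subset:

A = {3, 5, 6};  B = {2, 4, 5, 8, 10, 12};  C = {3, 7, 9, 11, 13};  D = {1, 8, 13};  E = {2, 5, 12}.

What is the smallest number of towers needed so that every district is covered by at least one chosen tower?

4

A and B and C and D together: A ∪ B ∪ C ∪ D = {1, 2, 3, 4, 5, 6, 7, 8, 9, 10, 11, 12, 13} — every district is covered.
No 3 of the 5 towers cover everything (all 10 combinations miss at least one district), so 4 is optimal.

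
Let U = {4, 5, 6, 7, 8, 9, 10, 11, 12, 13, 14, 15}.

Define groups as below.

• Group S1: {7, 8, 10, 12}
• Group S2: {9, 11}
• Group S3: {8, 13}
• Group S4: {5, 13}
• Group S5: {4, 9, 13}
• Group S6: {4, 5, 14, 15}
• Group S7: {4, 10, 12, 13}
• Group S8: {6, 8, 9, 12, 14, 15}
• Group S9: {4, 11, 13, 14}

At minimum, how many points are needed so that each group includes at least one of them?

The 4 points {5, 9, 12, 13} hit every group.
No choice of 3 points meets every group, so 4 is the minimum.

4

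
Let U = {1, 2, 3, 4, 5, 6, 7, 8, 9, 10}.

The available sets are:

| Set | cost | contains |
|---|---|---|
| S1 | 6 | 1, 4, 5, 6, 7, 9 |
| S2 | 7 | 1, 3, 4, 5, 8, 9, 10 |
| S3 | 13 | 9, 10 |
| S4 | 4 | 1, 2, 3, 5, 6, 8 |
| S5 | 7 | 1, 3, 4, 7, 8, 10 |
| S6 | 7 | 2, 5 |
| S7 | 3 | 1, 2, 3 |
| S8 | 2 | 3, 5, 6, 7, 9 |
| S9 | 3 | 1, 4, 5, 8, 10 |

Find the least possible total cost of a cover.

S7, S8, S9 together cover every item (S7 ∪ S8 ∪ S9 = {1, 2, 3, 4, 5, 6, 7, 8, 9, 10}); total cost 3 + 2 + 3 = 8.
No covering selection has total cost below 8.

8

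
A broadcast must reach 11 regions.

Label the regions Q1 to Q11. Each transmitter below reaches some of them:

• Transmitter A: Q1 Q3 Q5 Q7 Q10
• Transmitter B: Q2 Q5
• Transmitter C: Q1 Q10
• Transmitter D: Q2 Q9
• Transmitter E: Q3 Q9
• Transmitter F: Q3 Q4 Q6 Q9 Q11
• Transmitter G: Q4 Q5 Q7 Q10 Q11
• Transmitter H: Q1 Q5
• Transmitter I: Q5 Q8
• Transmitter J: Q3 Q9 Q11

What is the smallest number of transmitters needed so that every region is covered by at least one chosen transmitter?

4

Take {A, D, F, I}. Their union is {Q1, Q2, Q3, Q4, Q5, Q6, Q7, Q8, Q9, Q10, Q11}, which is all 11 regions.
No 3 of the 10 transmitters cover everything (all 120 combinations miss at least one region), so 4 is optimal.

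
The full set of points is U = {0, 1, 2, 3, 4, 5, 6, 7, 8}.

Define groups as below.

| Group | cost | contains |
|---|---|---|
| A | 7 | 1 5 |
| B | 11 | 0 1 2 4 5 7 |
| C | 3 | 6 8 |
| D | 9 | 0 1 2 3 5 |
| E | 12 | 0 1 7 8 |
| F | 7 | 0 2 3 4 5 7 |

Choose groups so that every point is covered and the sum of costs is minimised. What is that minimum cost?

A, C, F together cover every point (A ∪ C ∪ F = {0, 1, 2, 3, 4, 5, 6, 7, 8}); total cost 7 + 3 + 7 = 17.
No covering selection has total cost below 17.

17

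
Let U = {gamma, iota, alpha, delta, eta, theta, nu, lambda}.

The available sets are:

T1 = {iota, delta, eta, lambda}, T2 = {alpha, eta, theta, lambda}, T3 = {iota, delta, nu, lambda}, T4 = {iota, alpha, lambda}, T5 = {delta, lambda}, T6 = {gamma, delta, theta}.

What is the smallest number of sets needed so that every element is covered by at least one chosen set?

T2, T3, and T6 cover everything between them: the union {gamma, iota, alpha, delta, eta, theta, nu, lambda} is all of U.
Only T6 contains gamma, so T6 is forced; the remaining 5 elements need at least 2 more sets (each remaining set adds at most 3) — so at least 3 sets are needed, and 3 is optimal.

3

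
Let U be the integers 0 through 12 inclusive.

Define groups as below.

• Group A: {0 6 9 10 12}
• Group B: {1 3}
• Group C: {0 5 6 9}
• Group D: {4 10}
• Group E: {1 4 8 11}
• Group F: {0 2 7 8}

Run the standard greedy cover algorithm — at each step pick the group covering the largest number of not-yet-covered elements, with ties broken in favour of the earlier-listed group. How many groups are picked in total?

5

Greedy: pick A (covers 5 new) → pick E (covers 4 new) → pick F (covers 2 new) → pick B (covers 1 new) → pick C (covers 1 new). Total picks: 5.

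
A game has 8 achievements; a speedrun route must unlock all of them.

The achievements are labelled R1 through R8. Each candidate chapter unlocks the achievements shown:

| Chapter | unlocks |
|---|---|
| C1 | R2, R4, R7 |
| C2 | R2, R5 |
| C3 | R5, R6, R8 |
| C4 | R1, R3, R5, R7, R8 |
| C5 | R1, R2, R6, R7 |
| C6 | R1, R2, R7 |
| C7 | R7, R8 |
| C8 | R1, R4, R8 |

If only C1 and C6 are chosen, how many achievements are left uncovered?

Union of C1, C6 = {R1, R2, R4, R7}.
Not covered: R3, R5, R6, R8 — 4 achievements.

4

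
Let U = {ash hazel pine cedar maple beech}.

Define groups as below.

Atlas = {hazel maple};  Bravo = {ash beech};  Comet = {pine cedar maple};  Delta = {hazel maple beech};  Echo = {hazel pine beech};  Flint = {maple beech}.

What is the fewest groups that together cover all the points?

3

Bravo, Comet, and Echo cover everything between them: the union {ash, hazel, pine, cedar, maple, beech} is all of U.
Only Bravo contains ash, so Bravo is forced; the remaining 4 points need at least 2 more groups (each remaining group adds at most 3) — so at least 3 groups are needed, and 3 is optimal.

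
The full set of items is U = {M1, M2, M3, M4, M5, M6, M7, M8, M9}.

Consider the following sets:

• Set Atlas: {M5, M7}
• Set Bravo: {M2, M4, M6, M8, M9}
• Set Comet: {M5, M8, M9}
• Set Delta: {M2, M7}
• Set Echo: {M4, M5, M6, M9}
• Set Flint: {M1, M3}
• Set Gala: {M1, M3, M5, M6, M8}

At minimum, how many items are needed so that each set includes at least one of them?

3

The 3 items {M3, M7, M9} hit every set.
The sets Delta, Echo, Flint are pairwise disjoint, so any hitting set needs a separate item for each — at least 3. Hence 3 is optimal.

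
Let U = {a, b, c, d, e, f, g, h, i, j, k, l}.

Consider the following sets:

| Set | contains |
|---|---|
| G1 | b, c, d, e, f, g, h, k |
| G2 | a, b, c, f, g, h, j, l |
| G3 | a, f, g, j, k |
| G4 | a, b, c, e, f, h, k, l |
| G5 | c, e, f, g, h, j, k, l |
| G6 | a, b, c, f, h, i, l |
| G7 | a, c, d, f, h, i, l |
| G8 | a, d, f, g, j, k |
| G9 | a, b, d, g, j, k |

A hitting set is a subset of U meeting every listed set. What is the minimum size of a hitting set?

2

T = {d, f} meets every set (each contains at least one member of T), and |T| = 2.
No single item lies in every set, so at least 2 are needed and 2 is optimal.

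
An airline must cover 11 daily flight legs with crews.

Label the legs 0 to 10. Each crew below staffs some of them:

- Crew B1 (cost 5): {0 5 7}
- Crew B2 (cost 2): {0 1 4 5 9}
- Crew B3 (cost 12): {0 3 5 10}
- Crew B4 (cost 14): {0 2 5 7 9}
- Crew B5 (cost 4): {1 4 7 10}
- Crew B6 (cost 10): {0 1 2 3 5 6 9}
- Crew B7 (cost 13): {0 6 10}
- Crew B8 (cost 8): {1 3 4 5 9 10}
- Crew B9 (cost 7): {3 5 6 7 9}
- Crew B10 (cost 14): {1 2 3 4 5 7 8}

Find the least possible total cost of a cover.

B2, B5, B9, B10 together cover every leg (B2 ∪ B5 ∪ B9 ∪ B10 = {0, 1, 2, 3, 4, 5, 6, 7, 8, 9, 10}); total cost 2 + 4 + 7 + 14 = 27.
The greedy pick B2, B5, B6, B10 costs 30; no covering selection beats 27.

27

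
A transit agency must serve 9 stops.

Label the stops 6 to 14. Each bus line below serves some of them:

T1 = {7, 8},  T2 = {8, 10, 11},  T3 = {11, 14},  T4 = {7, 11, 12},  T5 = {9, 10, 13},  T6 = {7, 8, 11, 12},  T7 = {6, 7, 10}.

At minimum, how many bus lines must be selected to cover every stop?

Take {T3, T5, T6, T7}. Their union is {6, 7, 8, 9, 10, 11, 12, 13, 14}, which is all 9 stops.
Only T3 contains 14, so T3 is forced; the remaining 7 stops need at least 3 more bus lines (each remaining bus line adds at most 3) — so at least 4 bus lines are needed, and 4 is optimal.

4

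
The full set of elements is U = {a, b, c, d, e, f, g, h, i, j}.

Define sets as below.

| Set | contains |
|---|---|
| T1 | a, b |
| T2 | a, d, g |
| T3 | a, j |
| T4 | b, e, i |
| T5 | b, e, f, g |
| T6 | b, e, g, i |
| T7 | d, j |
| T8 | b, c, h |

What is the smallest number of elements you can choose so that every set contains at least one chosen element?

3

Take T = {b, g, j}. Each listed set contains at least one of these, so T is a hitting set of size 3.
No choice of 2 elements meets every set, so 3 is the minimum.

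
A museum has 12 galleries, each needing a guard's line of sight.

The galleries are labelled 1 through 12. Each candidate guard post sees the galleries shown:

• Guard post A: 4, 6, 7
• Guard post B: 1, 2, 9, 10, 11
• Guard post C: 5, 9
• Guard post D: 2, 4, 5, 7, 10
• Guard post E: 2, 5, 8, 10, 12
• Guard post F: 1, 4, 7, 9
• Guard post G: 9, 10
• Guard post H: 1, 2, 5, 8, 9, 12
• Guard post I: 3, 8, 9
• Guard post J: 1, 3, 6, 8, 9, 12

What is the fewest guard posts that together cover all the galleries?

B and D and J together: B ∪ D ∪ J = {1, 2, 3, 4, 5, 6, 7, 8, 9, 10, 11, 12} — every gallery is covered.
Only B contains 11, so B is forced; the remaining 7 galleries need at least 2 more guard posts (each remaining guard post adds at most 4) — so at least 3 guard posts are needed, and 3 is optimal.

3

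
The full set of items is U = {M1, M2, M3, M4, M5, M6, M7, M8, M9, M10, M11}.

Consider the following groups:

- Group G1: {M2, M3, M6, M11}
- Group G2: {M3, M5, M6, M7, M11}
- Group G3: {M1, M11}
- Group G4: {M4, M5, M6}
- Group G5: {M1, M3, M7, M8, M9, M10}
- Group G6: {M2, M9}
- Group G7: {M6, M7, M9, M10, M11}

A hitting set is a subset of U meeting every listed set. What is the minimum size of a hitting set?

3

H = {M6, M9, M11} meets every group (each contains at least one member of H), and |H| = 3.
The groups G3, G4, G6 are pairwise disjoint, so any hitting set needs a separate item for each — at least 3. Hence 3 is optimal.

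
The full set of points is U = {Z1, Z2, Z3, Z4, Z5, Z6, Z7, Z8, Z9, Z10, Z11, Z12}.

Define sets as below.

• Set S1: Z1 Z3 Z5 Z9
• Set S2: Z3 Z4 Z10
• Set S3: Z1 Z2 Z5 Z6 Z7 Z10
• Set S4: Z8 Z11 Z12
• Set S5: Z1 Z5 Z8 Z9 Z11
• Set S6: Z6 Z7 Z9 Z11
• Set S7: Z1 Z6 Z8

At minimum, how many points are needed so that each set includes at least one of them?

3

The 3 points {Z3, Z6, Z8} hit every set.
No choice of 2 points meets every set, so 3 is the minimum.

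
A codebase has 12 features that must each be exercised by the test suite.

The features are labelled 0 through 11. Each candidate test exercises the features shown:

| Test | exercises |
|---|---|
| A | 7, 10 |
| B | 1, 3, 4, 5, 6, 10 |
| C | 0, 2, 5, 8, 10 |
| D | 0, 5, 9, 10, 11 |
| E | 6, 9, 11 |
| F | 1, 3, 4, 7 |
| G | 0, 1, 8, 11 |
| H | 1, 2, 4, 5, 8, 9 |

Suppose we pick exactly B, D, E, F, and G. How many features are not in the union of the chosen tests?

1

Union of B, D, E, F, G = {0, 1, 3, 4, 5, 6, 7, 8, 9, 10, 11}.
Not covered: 2 — 1 feature.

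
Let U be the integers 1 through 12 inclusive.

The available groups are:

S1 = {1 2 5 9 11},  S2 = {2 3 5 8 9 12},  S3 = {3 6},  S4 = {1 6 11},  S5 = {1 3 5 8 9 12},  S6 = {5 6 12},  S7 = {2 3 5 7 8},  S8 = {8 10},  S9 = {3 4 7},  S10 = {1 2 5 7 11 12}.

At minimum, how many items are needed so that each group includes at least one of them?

H = {3, 5, 6, 10} meets every group (each contains at least one member of H), and |H| = 4.
No choice of 3 items meets every group, so 4 is the minimum.

4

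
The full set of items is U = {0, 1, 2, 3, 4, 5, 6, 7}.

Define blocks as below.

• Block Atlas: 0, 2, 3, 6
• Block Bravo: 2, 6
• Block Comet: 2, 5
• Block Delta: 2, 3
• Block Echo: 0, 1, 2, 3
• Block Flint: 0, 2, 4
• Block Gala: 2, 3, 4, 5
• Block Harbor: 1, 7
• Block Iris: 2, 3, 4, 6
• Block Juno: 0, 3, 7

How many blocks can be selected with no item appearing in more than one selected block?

2

Harbor, Iris are pairwise disjoint (Harbor={1,7}; Iris={2,3,4,6}).
Every remaining block overlaps one of these, and no 3 of the listed blocks are pairwise disjoint, so 2 is the maximum.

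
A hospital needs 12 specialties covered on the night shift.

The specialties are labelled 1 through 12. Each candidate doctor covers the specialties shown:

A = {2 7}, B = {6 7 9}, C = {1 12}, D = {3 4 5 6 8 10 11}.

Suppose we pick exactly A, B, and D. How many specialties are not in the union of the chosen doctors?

Union of A, B, D = {2, 3, 4, 5, 6, 7, 8, 9, 10, 11}.
Not covered: 1, 12 — 2 specialties.

2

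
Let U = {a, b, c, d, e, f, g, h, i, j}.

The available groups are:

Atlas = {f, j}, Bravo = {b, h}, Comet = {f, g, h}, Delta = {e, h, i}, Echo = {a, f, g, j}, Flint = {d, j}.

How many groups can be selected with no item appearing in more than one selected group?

Delta, Flint are pairwise disjoint (Delta={e,h,i}; Flint={d,j}).
Every remaining group overlaps one of these, and no 3 of the listed groups are pairwise disjoint, so 2 is the maximum.

2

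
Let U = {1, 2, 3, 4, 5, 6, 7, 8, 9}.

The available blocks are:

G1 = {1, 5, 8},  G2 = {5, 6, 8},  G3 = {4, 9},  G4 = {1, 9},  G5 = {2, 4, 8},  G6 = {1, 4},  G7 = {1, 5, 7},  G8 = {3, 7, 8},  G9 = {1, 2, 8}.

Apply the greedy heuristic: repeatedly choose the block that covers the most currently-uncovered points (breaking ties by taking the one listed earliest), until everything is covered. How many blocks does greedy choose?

Greedy: pick G1 (covers 3 new) → pick G3 (covers 2 new) → pick G8 (covers 2 new) → pick G2 (covers 1 new) → pick G5 (covers 1 new). Total picks: 5.
(The true minimum cover uses only 4 blocks, so greedy is not optimal here.)

5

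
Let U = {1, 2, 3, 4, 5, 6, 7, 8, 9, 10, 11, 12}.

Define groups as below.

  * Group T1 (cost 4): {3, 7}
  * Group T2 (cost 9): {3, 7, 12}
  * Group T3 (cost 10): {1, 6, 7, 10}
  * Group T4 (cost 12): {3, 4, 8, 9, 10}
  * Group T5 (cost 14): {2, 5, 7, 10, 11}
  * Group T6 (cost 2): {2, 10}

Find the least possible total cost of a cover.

T2, T3, T4, T5 together cover every element (T2 ∪ T3 ∪ T4 ∪ T5 = {1, 2, 3, 4, 5, 6, 7, 8, 9, 10, 11, 12}); total cost 9 + 10 + 12 + 14 = 45.
The greedy pick T6, T1, T4, T3, T5, T2 costs 51; no covering selection beats 45.

45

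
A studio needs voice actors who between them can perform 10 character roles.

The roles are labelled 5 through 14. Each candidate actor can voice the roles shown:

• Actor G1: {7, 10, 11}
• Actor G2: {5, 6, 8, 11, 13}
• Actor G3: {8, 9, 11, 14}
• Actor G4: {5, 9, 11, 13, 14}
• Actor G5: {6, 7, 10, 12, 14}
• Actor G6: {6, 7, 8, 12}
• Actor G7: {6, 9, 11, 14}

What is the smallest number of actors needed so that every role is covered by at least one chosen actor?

G2 and G5 and G7 together: G2 ∪ G5 ∪ G7 = {5, 6, 7, 8, 9, 10, 11, 12, 13, 14} — every role is covered.
No 2 of the 7 actors cover everything (all 21 combinations miss at least one role), so 3 is optimal.

3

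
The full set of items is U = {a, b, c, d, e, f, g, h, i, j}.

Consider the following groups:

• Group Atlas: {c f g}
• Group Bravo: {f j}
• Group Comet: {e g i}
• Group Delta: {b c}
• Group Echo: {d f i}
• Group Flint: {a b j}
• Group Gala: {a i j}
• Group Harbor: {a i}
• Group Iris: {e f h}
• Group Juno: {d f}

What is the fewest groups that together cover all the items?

4

Take {Atlas, Echo, Flint, Iris}. Their union is {a, b, c, d, e, f, g, h, i, j}, which is all 10 items.
Each group has at most 3 items, and 3·3 = 9 < 10 — so at least 4 groups are needed, and 4 is optimal.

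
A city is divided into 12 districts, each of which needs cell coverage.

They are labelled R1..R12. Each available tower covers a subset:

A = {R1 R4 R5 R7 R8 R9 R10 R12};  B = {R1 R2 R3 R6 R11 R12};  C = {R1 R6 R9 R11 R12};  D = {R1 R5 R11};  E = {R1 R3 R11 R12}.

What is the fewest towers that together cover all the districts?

2

A and B together: A ∪ B = {R1, R2, R3, R4, R5, R6, R7, R8, R9, R10, R11, R12} — every district is covered.
No single tower has all 12 districts (the largest, A, has 8), so 2 is optimal.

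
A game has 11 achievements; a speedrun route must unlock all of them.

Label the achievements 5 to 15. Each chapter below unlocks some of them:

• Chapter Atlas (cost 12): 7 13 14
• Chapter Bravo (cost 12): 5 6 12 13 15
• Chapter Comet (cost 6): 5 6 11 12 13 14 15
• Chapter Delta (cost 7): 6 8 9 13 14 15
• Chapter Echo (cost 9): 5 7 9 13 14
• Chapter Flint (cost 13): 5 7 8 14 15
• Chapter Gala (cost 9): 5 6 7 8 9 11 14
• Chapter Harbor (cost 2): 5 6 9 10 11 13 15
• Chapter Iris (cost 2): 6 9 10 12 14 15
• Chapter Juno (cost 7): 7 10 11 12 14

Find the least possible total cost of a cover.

13

Gala, Harbor, Iris together cover every achievement (Gala ∪ Harbor ∪ Iris = {5, 6, 7, 8, 9, 10, 11, 12, 13, 14, 15}); total cost 9 + 2 + 2 = 13.
No covering selection has total cost below 13.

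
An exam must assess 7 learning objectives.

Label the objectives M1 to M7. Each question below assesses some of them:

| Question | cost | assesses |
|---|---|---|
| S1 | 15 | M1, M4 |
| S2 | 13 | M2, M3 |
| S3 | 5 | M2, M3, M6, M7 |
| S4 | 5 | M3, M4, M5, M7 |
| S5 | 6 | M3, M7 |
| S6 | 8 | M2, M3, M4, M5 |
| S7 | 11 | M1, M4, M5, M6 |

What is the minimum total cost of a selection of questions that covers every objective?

16

S3, S7 together cover every objective (S3 ∪ S7 = {M1, M2, M3, M4, M5, M6, M7}); total cost 5 + 11 = 16.
The greedy pick S3, S4, S7 costs 21; no covering selection beats 16.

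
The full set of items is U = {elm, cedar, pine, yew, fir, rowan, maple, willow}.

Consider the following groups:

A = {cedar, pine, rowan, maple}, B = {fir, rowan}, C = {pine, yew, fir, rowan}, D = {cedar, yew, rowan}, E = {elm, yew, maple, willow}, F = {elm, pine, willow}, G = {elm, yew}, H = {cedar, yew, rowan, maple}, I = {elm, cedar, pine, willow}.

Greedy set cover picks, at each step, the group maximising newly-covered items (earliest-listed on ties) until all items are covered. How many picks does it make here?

3

Greedy: pick A (covers 4 new) → pick E (covers 3 new) → pick B (covers 1 new). Total picks: 3.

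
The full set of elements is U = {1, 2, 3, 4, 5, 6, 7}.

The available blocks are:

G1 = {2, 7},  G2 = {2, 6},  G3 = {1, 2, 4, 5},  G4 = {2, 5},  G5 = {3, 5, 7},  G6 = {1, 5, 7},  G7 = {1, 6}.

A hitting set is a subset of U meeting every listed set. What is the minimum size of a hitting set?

3

Take H = {1, 2, 5}. Each listed block contains at least one of these, so H is a hitting set of size 3.
No choice of 2 elements meets every block, so 3 is the minimum.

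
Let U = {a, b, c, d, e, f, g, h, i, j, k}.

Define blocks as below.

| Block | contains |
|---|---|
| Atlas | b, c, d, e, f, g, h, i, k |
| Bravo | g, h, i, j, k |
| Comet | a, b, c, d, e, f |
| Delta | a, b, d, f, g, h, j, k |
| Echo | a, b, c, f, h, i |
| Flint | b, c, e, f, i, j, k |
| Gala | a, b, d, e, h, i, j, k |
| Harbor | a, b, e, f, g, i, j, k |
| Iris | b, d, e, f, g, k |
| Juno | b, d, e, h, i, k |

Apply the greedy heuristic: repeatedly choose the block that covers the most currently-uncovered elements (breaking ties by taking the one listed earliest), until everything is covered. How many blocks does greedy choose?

2

Greedy: pick Atlas (covers 9 new) → pick Delta (covers 2 new). Total picks: 2.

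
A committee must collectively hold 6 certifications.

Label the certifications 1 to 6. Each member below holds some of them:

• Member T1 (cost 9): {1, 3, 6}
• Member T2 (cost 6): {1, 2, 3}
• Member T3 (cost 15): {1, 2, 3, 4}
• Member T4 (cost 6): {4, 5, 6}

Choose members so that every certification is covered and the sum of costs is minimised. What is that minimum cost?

12

T2, T4 together cover every certification (T2 ∪ T4 = {1, 2, 3, 4, 5, 6}); total cost 6 + 6 = 12.
No covering selection has total cost below 12.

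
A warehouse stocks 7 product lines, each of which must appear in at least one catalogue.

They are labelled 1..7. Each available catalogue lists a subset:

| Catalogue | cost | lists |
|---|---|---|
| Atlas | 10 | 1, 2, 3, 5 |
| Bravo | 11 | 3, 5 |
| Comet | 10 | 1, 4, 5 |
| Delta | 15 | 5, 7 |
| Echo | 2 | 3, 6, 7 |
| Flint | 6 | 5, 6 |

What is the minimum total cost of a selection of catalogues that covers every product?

Atlas, Comet, Echo together cover every product (Atlas ∪ Comet ∪ Echo = {1, 2, 3, 4, 5, 6, 7}); total cost 10 + 10 + 2 = 22.
No covering selection has total cost below 22.

22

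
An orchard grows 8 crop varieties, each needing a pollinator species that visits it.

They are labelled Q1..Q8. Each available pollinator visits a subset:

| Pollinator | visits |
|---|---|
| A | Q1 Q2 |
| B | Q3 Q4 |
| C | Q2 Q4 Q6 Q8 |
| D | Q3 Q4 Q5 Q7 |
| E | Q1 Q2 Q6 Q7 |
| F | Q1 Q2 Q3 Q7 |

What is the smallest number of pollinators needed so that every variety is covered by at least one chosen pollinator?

3

Take {C, D, E}. Their union is {Q1, Q2, Q3, Q4, Q5, Q6, Q7, Q8}, which is all 8 varieties.
Only D contains Q5, so D is forced; the remaining 4 varieties need at least 2 more pollinators (each remaining pollinator adds at most 3) — so at least 3 pollinators are needed, and 3 is optimal.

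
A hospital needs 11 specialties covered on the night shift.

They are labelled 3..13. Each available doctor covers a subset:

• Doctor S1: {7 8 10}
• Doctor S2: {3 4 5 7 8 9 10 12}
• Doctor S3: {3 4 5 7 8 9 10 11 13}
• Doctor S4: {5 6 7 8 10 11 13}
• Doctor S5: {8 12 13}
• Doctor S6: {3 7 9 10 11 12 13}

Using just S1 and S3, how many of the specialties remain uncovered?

2

Union of S1, S3 = {3, 4, 5, 7, 8, 9, 10, 11, 13}.
Not covered: 6, 12 — 2 specialties.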